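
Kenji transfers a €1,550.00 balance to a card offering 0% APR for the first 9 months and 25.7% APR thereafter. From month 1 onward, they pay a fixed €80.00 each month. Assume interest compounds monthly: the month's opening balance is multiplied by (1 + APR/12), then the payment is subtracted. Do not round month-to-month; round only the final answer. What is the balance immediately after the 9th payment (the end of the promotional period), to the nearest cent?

Promo months 1–9 at r₀ = 0%/12 = 0; months 10+ at r₁ = 25.7%/12 = 0.0214167.
After month 9 (no interest yet): B = €1,550.00 − 9·€80.00 = €830.00.

€830.00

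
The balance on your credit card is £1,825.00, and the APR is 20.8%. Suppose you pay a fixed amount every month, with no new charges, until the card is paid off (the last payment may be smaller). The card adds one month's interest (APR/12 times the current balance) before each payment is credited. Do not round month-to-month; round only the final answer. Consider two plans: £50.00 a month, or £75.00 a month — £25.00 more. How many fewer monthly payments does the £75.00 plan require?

Monthly rate r = 20.8%/12 = 1.73333% = 0.0173333.
At £50.00/mo: n = ⌈−ln(1 − rB₀/P)/ln(1+r)⌉ = 59 payments (last £13.95); total interest = total paid − £1,825.00 = £1,088.95.
At £75.00/mo: 32 payments (last £65.83); total interest £565.83.
Payments saved = 59 − 32 = 27.

27 fewer payments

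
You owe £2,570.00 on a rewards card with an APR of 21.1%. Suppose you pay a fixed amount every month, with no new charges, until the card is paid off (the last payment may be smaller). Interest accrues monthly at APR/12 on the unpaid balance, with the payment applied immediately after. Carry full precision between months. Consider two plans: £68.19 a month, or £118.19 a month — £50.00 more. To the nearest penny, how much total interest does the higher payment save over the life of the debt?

£984.38

Monthly rate r = 21.1%/12 = 1.75833% = 0.0175833.
At £68.19/mo: n = ⌈−ln(1 − rB₀/P)/ln(1+r)⌉ = 63 payments (last £23.90); total interest = total paid − £2,570.00 = £1,681.68.
At £118.19/mo: 28 payments (last £76.17); total interest £697.30.
Interest saved = £1,681.68 − £697.30 = £984.38.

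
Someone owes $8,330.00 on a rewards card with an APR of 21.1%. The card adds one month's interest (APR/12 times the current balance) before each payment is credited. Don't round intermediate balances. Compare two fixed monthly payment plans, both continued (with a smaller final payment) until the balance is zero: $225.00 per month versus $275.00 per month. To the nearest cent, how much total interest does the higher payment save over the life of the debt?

$1,587.44

Monthly rate r = 21.1%/12 = 1.75833% = 0.0175833.
At $225.00/mo: n = ⌈−ln(1 − rB₀/P)/ln(1+r)⌉ = 61 payments (last $87.95); total interest = total paid − $8,330.00 = $5,257.95.
At $275.00/mo: 44 payments (last $175.51); total interest $3,670.51.
Interest saved = $5,257.95 − $3,670.51 = $1,587.44.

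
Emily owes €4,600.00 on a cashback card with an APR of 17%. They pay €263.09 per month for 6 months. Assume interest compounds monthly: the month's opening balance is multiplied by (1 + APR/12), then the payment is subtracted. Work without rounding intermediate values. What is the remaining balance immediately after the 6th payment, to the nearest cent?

Monthly rate r = 17%/12 = 1.41667% = 0.0141667.
Each month: B ← B·(1+r) − €263.09.
Month 1: interest €65.17; balance after payment €4,402.08.
Month 2: interest €62.36; balance after payment €4,201.35.
Month 3: interest €59.52; balance after payment €3,997.78.
Month 4: interest €56.64; balance after payment €3,791.32.
Month 5: interest €53.71; balance after payment €3,581.94.
Month 6: interest €50.74; balance after payment €3,369.60.

€3,369.60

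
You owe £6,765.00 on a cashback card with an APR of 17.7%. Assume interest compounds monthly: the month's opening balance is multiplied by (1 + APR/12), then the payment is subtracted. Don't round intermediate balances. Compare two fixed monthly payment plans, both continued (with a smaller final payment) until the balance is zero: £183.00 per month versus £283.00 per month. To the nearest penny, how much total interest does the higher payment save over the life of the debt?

Monthly rate r = 17.7%/12 = 1.475% = 0.01475.
At £183.00/mo: n = ⌈−ln(1 − rB₀/P)/ln(1+r)⌉ = 54 payments (last £150.21); total interest = total paid − £6,765.00 = £3,084.21.
At £283.00/mo: 30 payments (last £196.69); total interest £1,638.69.
Interest saved = £3,084.21 − £1,638.69 = £1,445.52.

£1,445.52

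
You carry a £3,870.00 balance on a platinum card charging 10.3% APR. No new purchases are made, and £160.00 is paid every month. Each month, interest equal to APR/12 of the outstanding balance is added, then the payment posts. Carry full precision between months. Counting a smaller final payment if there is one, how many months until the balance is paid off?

28 payments

Monthly rate r = 10.3%/12 = 0.858333% = 0.00858333.
Recurrence: B ← B·(1+r) − £160.00.
Month 1: interest £33.22; balance after payment £3,743.22.
Month 2: interest £32.13; balance after payment £3,615.35.
Closed form: n = −ln(1 − rB₀/P)/ln(1+r) = −ln(0.79239)/ln(1.00858) ≈ 27.227, so the balance reaches zero during payment 28.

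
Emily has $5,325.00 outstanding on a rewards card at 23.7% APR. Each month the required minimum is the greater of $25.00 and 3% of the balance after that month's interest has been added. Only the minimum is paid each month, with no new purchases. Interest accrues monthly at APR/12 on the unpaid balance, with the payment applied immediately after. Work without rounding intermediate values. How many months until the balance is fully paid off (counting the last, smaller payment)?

225 months

Monthly rate r = 23.7%/12 = 1.975% = 0.01975.
While 3% of the post-interest balance exceeds $25.00, each month B ← (B·(1+r))·(1 − 0.03), i.e. B shrinks by the factor (1+r)·0.97 = 0.98916.
This holds for months 1–172. Entering month 173 the balance is $816.54; 3% of the post-interest balance is now below $25.00, so the flat $25.00 minimum applies from here.
From month 173 a fixed $25.00 at rate r clears $816.54 in 53 more payments. Total: 172 + 53 = 225 months.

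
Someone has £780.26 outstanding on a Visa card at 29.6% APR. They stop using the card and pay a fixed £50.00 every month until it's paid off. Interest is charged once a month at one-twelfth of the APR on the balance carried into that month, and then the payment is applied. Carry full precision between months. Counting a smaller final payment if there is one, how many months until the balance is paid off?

20 months

Monthly rate r = 29.6%/12 = 2.46667% = 0.0246667.
Recurrence: B ← B·(1+r) − £50.00.
Month 1: interest £19.25; balance after payment £749.51.
Month 2: interest £18.49; balance after payment £717.99.
Closed form: n = −ln(1 − rB₀/P)/ln(1+r) = −ln(0.61507)/ln(1.02467) ≈ 19.945, so the balance reaches zero during payment 20.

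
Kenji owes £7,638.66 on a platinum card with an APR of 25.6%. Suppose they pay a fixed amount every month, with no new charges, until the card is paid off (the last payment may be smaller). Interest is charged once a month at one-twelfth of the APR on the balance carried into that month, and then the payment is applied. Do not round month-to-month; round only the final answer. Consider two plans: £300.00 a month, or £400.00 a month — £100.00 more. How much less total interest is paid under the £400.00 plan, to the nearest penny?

£1,219.85

Monthly rate r = 25.6%/12 = 2.13333% = 0.0213333.
At £300.00/mo: n = ⌈−ln(1 − rB₀/P)/ln(1+r)⌉ = 38 payments (last £35.35); total interest = total paid − £7,638.66 = £3,496.69.
At £400.00/mo: 25 payments (last £315.50); total interest £2,276.84.
Interest saved = £3,496.69 − £2,276.84 = £1,219.85.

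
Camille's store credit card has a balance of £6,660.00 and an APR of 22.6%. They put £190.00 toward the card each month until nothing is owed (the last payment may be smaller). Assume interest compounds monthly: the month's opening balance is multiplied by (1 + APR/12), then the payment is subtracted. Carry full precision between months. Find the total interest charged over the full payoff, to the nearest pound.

Monthly rate r = 22.6%/12 = 1.88333% = 0.0188333.
Payoff takes n = ⌈−ln(1 − rB₀/P)/ln(1+r)⌉ = ⌈57.845⌉ = 58 payments; the last is £160.70.
Total paid = 57·£190.00 + £160.70 = £10,990.70.
Total interest = total paid − principal = £10,990.70 − £6,660.00 = £4,330.70.

£4,331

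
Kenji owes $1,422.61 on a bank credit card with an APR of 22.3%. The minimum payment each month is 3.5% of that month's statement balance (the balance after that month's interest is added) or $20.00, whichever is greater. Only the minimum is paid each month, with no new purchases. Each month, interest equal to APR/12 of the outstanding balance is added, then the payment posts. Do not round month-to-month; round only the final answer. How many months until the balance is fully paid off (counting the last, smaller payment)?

95 months

Monthly rate r = 22.3%/12 = 1.85833% = 0.0185833.
While 3.5% of the post-interest balance exceeds $20.00, each month B ← (B·(1+r))·(1 − 0.035), i.e. B shrinks by the factor (1+r)·0.965 = 0.98293.
This holds for months 1–55. Entering month 56 the balance is $551.95; 3.5% of the post-interest balance is now below $20.00, so the flat $20.00 minimum applies from here.
From month 56 a fixed $20.00 at rate r clears $551.95 in 40 more payments. Total: 55 + 40 = 95 months.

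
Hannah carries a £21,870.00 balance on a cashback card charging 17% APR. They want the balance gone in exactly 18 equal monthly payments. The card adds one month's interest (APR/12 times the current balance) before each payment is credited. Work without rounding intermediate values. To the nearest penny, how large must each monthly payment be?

£1,385.03

Monthly rate r = 17%/12 = 1.41667% = 0.0141667.
Level-payment amortization: P = B₀·r / (1 − (1+r)^(−n)) = 21870.00·0.0141667 / (1 − 1.01417^(−18)).
Denominator 1 − (1+r)^(−18) = 0.223695648.
P = 309.825 / 0.223695648 ≈ 1385.03.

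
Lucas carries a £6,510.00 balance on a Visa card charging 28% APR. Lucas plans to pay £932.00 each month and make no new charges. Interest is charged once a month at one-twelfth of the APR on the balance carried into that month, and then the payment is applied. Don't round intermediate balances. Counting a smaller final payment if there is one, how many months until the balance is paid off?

8 months

Monthly rate r = 28%/12 = 2.33333% = 0.0233333.
Recurrence: B ← B·(1+r) − £932.00.
Month 1: interest £151.90; balance after payment £5,729.90.
Month 2: interest £133.70; balance after payment £4,931.60.
Closed form: n = −ln(1 − rB₀/P)/ln(1+r) = −ln(0.83702)/ln(1.02333) ≈ 7.713, so the balance reaches zero during payment 8.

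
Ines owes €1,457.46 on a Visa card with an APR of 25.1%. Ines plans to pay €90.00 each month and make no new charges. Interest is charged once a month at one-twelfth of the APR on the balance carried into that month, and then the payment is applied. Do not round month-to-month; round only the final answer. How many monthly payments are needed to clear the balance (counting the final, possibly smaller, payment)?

Monthly rate r = 25.1%/12 = 2.09167% = 0.0209167.
Recurrence: B ← B·(1+r) − €90.00.
Month 1: interest €30.49; balance after payment €1,397.95.
Month 2: interest €29.24; balance after payment €1,337.19.
Closed form: n = −ln(1 − rB₀/P)/ln(1+r) = −ln(0.66128)/ln(1.02092) ≈ 19.979, so the balance reaches zero during payment 20.

20 months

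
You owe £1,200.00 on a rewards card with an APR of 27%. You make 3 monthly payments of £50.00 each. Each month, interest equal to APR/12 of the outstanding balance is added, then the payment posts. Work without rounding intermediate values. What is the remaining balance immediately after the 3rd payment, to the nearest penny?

£1,129.44

Monthly rate r = 27%/12 = 2.25% = 0.0225.
Each month: B ← B·(1+r) − £50.00.
Month 1: interest £27.00; balance after payment £1,177.00.
Month 2: interest £26.48; balance after payment £1,153.48.
Month 3: interest £25.95; balance after payment £1,129.44.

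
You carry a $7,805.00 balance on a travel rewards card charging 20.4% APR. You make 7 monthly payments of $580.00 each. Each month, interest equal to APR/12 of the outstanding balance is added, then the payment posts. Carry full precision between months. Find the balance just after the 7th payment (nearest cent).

Monthly rate r = 20.4%/12 = 1.7% = 0.017.
Each month: B ← B·(1+r) − $580.00.
Month 1: interest $132.68; balance after payment $7,357.69.
Month 2: interest $125.08; balance after payment $6,902.77.
Month 3: interest $117.35; balance after payment $6,440.11.
Month 4: interest $109.48; balance after payment $5,969.59.
Month 5: interest $101.48; balance after payment $5,491.08.
Month 6: interest $93.35; balance after payment $5,004.43.
Month 7: interest $85.08; balance after payment $4,509.50.

$4,509.50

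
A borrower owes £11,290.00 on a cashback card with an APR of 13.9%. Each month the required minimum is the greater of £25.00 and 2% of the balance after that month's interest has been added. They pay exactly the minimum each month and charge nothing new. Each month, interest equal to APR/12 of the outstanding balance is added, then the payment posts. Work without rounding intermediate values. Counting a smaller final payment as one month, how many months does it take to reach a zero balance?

329 months

Monthly rate r = 13.9%/12 = 1.15833% = 0.0115833.
While 2% of the post-interest balance exceeds £25.00, each month B ← (B·(1+r))·(1 − 0.02), i.e. B shrinks by the factor (1+r)·0.98 = 0.99135.
This holds for months 1–255. Entering month 256 the balance is £1,232.45; 2% of the post-interest balance is now below £25.00, so the flat £25.00 minimum applies from here.
From month 256 a fixed £25.00 at rate r clears £1,232.45 in 74 more payments. Total: 255 + 74 = 329 months.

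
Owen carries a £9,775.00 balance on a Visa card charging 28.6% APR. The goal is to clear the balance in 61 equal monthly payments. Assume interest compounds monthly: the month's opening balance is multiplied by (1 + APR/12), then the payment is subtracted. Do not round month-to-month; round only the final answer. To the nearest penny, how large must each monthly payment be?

£305.61

Monthly rate r = 28.6%/12 = 2.38333% = 0.0238333.
Level-payment amortization: P = B₀·r / (1 − (1+r)^(−n)) = 9775.00·0.0238333 / (1 − 1.02383^(−61)).
Denominator 1 − (1+r)^(−61) = 0.76230785.
P = 232.971 / 0.76230785 ≈ 305.61.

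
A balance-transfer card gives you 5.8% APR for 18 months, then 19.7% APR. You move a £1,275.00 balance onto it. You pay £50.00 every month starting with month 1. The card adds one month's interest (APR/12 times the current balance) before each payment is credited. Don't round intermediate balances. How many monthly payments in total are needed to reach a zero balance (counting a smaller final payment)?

Promo months 1–18 at r₀ = 5.8%/12 = 0.00483333; months 19+ at r₁ = 19.7%/12 = 0.0164167.
After month 18: iterate B ← B·(1+r₀) − £50.00 for 18 months → £452.66.
Then at r₁ with £50.00/mo: n₂ = −ln(1 − r₁·B/P)/ln(1+r₁) ≈ 9.88 → 10 more payments.

28 payments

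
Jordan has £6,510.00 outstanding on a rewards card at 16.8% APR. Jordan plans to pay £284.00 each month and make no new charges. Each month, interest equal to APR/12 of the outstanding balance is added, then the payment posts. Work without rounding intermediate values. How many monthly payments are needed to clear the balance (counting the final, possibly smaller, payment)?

28 months

Monthly rate r = 16.8%/12 = 1.4% = 0.014.
Recurrence: B ← B·(1+r) − £284.00.
Month 1: interest £91.14; balance after payment £6,317.14.
Month 2: interest £88.44; balance after payment £6,121.58.
Closed form: n = −ln(1 − rB₀/P)/ln(1+r) = −ln(0.67908)/ln(1.014) ≈ 27.837, so the balance reaches zero during payment 28.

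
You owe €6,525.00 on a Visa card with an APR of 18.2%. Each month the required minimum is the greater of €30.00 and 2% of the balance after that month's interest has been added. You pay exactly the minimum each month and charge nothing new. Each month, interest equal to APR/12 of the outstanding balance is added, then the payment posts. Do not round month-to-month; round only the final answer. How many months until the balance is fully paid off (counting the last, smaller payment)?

380 months

Monthly rate r = 18.2%/12 = 1.51667% = 0.0151667.
While 2% of the post-interest balance exceeds €30.00, each month B ← (B·(1+r))·(1 − 0.02), i.e. B shrinks by the factor (1+r)·0.98 = 0.99486.
This holds for months 1–289. Entering month 290 the balance is €1,473.03; 2% of the post-interest balance is now below €30.00, so the flat €30.00 minimum applies from here.
From month 290 a fixed €30.00 at rate r clears €1,473.03 in 91 more payments. Total: 289 + 91 = 380 months.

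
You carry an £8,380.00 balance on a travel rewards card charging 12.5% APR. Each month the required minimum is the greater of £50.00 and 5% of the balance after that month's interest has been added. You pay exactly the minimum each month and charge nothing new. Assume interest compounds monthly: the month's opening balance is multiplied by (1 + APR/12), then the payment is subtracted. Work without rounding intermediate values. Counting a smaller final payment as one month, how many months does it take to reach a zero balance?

Monthly rate r = 12.5%/12 = 1.04167% = 0.0104167.
While 5% of the post-interest balance exceeds £50.00, each month B ← (B·(1+r))·(1 − 0.05), i.e. B shrinks by the factor (1+r)·0.95 = 0.9599.
This holds for months 1–53. Entering month 54 the balance is £957.46; 5% of the post-interest balance is now below £50.00, so the flat £50.00 minimum applies from here.
From month 54 a fixed £50.00 at rate r clears £957.46 in 22 more payments. Total: 53 + 22 = 75 months.

75 months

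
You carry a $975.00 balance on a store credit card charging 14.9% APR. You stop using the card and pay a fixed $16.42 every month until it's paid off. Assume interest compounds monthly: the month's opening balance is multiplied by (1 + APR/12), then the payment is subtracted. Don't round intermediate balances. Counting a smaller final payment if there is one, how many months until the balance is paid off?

Monthly rate r = 14.9%/12 = 1.24167% = 0.0124167.
Recurrence: B ← B·(1+r) − $16.42.
Month 1: interest $12.11; balance after payment $970.69.
Month 2: interest $12.05; balance after payment $966.32.
Closed form: n = −ln(1 − rB₀/P)/ln(1+r) = −ln(0.26271)/ln(1.01242) ≈ 108.320, so the balance reaches zero during payment 109.

109 months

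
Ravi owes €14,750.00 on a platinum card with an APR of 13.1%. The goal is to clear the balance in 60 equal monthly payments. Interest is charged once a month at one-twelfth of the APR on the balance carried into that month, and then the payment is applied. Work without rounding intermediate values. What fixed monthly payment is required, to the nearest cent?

Monthly rate r = 13.1%/12 = 1.09167% = 0.0109167.
Level-payment amortization: P = B₀·r / (1 − (1+r)^(−n)) = 14750.00·0.0109167 / (1 − 1.01092^(−60)).
Denominator 1 − (1+r)^(−60) = 0.478710954.
P = 161.021 / 0.478710954 ≈ 336.36.

€336.36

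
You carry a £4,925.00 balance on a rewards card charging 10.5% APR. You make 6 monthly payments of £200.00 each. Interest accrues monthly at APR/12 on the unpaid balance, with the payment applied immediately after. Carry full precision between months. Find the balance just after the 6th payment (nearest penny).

£3,962.73

Monthly rate r = 10.5%/12 = 0.875% = 0.00875.
Each month: B ← B·(1+r) − £200.00.
Month 1: interest £43.09; balance after payment £4,768.09.
Month 2: interest £41.72; balance after payment £4,609.81.
Month 3: interest £40.34; balance after payment £4,450.15.
Month 4: interest £38.94; balance after payment £4,289.09.
Month 5: interest £37.53; balance after payment £4,126.62.
Month 6: interest £36.11; balance after payment £3,962.73.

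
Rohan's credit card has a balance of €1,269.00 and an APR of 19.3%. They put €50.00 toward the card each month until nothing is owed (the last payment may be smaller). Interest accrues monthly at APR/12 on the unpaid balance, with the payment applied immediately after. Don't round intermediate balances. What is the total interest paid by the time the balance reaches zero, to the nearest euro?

€375

Monthly rate r = 19.3%/12 = 1.60833% = 0.0160833.
Payoff takes n = ⌈−ln(1 − rB₀/P)/ln(1+r)⌉ = ⌈32.878⌉ = 33 payments; the last is €43.93.
Total paid = 32·€50.00 + €43.93 = €1,643.93.
Total interest = total paid − principal = €1,643.93 − €1,269.00 = €374.93.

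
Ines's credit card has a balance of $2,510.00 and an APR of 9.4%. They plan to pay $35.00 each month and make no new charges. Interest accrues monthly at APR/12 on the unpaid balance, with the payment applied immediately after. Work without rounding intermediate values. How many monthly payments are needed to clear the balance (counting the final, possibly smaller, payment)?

Monthly rate r = 9.4%/12 = 0.783333% = 0.00783333.
Recurrence: B ← B·(1+r) − $35.00.
Month 1: interest $19.66; balance after payment $2,494.66.
Month 2: interest $19.54; balance after payment $2,479.20.
Closed form: n = −ln(1 − rB₀/P)/ln(1+r) = −ln(0.43824)/ln(1.00783) ≈ 105.730, so the balance reaches zero during payment 106.

106 months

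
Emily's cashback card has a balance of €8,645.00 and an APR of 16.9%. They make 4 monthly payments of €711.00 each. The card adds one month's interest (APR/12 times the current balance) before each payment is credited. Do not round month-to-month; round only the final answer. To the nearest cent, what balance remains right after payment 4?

Monthly rate r = 16.9%/12 = 1.40833% = 0.0140833.
Each month: B ← B·(1+r) − €711.00.
Month 1: interest €121.75; balance after payment €8,055.75.
Month 2: interest €113.45; balance after payment €7,458.20.
Month 3: interest €105.04; balance after payment €6,852.24.
Month 4: interest €96.50; balance after payment €6,237.74.

€6,237.74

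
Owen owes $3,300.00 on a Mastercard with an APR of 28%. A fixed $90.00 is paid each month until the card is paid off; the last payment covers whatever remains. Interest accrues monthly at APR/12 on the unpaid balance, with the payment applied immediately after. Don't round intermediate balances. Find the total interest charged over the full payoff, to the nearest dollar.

Monthly rate r = 28%/12 = 2.33333% = 0.0233333.
Payoff takes n = ⌈−ln(1 − rB₀/P)/ln(1+r)⌉ = ⌈83.886⌉ = 84 payments; the last is $79.87.
Total paid = 83·$90.00 + $79.87 = $7,549.87.
Total interest = total paid − principal = $7,549.87 − $3,300.00 = $4,249.87.

$4,250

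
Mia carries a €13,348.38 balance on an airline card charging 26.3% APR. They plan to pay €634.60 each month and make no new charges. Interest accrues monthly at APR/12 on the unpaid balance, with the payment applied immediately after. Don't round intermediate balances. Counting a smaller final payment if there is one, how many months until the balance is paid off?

29 payments

Monthly rate r = 26.3%/12 = 2.19167% = 0.0219167.
Recurrence: B ← B·(1+r) − €634.60.
Month 1: interest €292.55; balance after payment €13,006.33.
Month 2: interest €285.06; balance after payment €12,656.79.
Closed form: n = −ln(1 − rB₀/P)/ln(1+r) = −ln(0.539)/ln(1.02192) ≈ 28.508, so the balance reaches zero during payment 29.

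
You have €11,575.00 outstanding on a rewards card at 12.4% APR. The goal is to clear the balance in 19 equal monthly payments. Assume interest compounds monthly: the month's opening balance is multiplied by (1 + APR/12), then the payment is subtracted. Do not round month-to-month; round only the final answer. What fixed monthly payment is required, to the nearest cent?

Monthly rate r = 12.4%/12 = 1.03333% = 0.0103333.
Level-payment amortization: P = B₀·r / (1 − (1+r)^(−n)) = 11575.00·0.0103333 / (1 − 1.01033^(−19)).
Denominator 1 − (1+r)^(−19) = 0.177433443.
P = 119.608 / 0.177433443 ≈ 674.10.

€674.10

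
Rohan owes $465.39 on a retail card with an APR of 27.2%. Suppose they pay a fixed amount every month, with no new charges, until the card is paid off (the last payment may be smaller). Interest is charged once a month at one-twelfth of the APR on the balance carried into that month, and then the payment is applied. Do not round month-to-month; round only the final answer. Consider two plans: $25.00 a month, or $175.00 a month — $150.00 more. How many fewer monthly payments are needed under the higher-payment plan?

22 fewer payments

Monthly rate r = 27.2%/12 = 2.26667% = 0.0226667.
At $25.00/mo: n = ⌈−ln(1 − rB₀/P)/ln(1+r)⌉ = 25 payments (last $11.42); total interest = total paid − $465.39 = $146.03.
At $175.00/mo: 3 payments (last $135.77); total interest $20.38.
Payments saved = 25 − 3 = 22.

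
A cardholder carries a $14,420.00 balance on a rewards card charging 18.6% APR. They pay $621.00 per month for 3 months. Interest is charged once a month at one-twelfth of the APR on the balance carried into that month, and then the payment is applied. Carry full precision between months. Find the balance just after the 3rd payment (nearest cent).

$13,208.95

Monthly rate r = 18.6%/12 = 1.55% = 0.0155.
Each month: B ← B·(1+r) − $621.00.
Month 1: interest $223.51; balance after payment $14,022.51.
Month 2: interest $217.35; balance after payment $13,618.86.
Month 3: interest $211.09; balance after payment $13,208.95.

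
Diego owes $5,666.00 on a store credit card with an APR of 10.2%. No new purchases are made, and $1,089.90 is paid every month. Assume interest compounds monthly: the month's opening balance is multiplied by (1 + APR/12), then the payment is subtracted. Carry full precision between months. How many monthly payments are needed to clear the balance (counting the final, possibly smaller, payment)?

Monthly rate r = 10.2%/12 = 0.85% = 0.0085.
Recurrence: B ← B·(1+r) − $1,089.90.
Month 1: interest $48.16; balance after payment $4,624.26.
Month 2: interest $39.31; balance after payment $3,573.67.
Month 3: interest $30.38; balance after payment $2,514.14.
Month 4: interest $21.37; balance after payment $1,445.61.
Month 5: interest $12.29; balance after payment $368.00.
Month 6: interest $3.13; balance after payment $0.00.

6 payments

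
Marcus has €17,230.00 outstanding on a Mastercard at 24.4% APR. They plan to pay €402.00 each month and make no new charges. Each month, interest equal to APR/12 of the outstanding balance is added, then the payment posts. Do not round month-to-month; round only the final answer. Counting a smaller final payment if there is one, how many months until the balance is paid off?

102 months

Monthly rate r = 24.4%/12 = 2.03333% = 0.0203333.
Recurrence: B ← B·(1+r) − €402.00.
Month 1: interest €350.34; balance after payment €17,178.34.
Month 2: interest €349.29; balance after payment €17,125.64.
Closed form: n = −ln(1 − rB₀/P)/ln(1+r) = −ln(0.1285)/ln(1.02033) ≈ 101.932, so the balance reaches zero during payment 102.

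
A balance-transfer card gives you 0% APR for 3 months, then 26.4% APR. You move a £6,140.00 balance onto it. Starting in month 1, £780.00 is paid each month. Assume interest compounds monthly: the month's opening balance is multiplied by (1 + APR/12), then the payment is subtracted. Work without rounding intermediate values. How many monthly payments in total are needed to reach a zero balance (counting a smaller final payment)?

Promo months 1–3 at r₀ = 0%/12 = 0; months 4+ at r₁ = 26.4%/12 = 0.022.
After month 3 (no interest yet): B = £6,140.00 − 3·£780.00 = £3,800.00.
Then at r₁ with £780.00/mo: n₂ = −ln(1 − r₁·B/P)/ln(1+r₁) ≈ 5.21 → 6 more payments.

9 months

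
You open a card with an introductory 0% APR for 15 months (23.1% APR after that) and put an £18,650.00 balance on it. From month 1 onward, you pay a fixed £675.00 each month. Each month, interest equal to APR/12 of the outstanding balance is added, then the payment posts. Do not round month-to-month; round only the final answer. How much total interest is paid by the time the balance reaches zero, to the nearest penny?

£1,337.62

Promo months 1–15 at r₀ = 0%/12 = 0; months 16+ at r₁ = 23.1%/12 = 0.01925.
After month 15 (no interest yet): B = £18,650.00 − 15·£675.00 = £8,525.00.
Then at r₁ with £675.00/mo: n₂ = −ln(1 − r₁·B/P)/ln(1+r₁) ≈ 14.61 → 15 more payments.
Total paid = 29·£675.00 + £412.62 = £19,987.62; interest = £19,987.62 − £18,650.00 = £1,337.62.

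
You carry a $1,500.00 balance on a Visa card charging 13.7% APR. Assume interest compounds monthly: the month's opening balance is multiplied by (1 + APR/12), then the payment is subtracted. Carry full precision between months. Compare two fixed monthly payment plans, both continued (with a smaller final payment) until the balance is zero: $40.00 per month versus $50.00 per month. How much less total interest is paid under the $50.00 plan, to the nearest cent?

Monthly rate r = 13.7%/12 = 1.14167% = 0.0114167.
At $40.00/mo: n = ⌈−ln(1 − rB₀/P)/ln(1+r)⌉ = 50 payments (last $9.16); total interest = total paid − $1,500.00 = $469.16.
At $50.00/mo: 37 payments (last $46.88); total interest $346.88.
Interest saved = $469.16 − $346.88 = $122.28.

$122.28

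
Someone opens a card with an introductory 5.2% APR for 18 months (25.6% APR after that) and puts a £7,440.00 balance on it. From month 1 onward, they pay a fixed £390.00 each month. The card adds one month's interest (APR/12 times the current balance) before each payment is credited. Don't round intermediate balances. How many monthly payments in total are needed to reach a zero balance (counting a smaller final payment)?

21 payments

Promo months 1–18 at r₀ = 5.2%/12 = 0.00433333; months 19+ at r₁ = 25.6%/12 = 0.0213333.
After month 18: iterate B ← B·(1+r₀) − £390.00 for 18 months → £757.55.
Then at r₁ with £390.00/mo: n₂ = −ln(1 − r₁·B/P)/ln(1+r₁) ≈ 2.00 → 3 more payments.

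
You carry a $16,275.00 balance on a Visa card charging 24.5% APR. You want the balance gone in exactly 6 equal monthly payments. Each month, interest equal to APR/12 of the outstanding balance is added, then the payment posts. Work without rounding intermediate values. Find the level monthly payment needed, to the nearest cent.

$2,909.59

Monthly rate r = 24.5%/12 = 2.04167% = 0.0204167.
Level-payment amortization: P = B₀·r / (1 − (1+r)^(−n)) = 16275.00·0.0204167 / (1 − 1.02042^(−6)).
Denominator 1 − (1+r)^(−6) = 0.11420191.
P = 332.281 / 0.11420191 ≈ 2909.59.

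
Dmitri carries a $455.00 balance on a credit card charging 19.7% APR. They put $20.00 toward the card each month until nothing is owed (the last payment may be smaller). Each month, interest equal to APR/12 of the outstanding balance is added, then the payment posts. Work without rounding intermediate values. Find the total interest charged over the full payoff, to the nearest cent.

Monthly rate r = 19.7%/12 = 1.64167% = 0.0164167.
Payoff takes n = ⌈−ln(1 − rB₀/P)/ln(1+r)⌉ = ⌈28.715⌉ = 29 payments; the last is $14.33.
Total paid = 28·$20.00 + $14.33 = $574.33.
Total interest = total paid − principal = $574.33 − $455.00 = $119.33.

$119.33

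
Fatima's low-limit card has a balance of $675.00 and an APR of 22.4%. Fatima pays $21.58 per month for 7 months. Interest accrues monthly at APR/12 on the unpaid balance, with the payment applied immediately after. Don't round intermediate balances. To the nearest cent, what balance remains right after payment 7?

$608.51

Monthly rate r = 22.4%/12 = 1.86667% = 0.0186667.
Each month: B ← B·(1+r) − $21.58.
Month 1: interest $12.60; balance after payment $666.02.
Month 2: interest $12.43; balance after payment $656.87.
Month 3: interest $12.26; balance after payment $647.55.
Month 4: interest $12.09; balance after payment $638.06.
Month 5: interest $11.91; balance after payment $628.39.
Month 6: interest $11.73; balance after payment $618.54.
Month 7: interest $11.55; balance after payment $608.51.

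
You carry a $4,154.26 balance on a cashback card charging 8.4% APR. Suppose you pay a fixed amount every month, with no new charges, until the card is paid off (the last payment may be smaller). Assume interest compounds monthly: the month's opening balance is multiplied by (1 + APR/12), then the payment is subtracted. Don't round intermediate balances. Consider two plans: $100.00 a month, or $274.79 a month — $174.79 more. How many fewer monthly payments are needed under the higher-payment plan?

33 fewer payments

Monthly rate r = 8.4%/12 = 0.7% = 0.007.
At $100.00/mo: n = ⌈−ln(1 − rB₀/P)/ln(1+r)⌉ = 50 payments (last $26.02); total interest = total paid − $4,154.26 = $771.76.
At $274.79/mo: 17 payments (last $9.67); total interest $252.05.
Payments saved = 50 − 17 = 33.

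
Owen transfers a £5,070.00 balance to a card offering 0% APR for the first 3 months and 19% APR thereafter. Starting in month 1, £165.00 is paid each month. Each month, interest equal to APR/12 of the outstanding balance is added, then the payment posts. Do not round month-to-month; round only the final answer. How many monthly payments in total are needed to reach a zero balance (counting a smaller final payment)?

Promo months 1–3 at r₀ = 0%/12 = 0; months 4+ at r₁ = 19%/12 = 0.0158333.
After month 3 (no interest yet): B = £5,070.00 − 3·£165.00 = £4,575.00.
Then at r₁ with £165.00/mo: n₂ = −ln(1 − r₁·B/P)/ln(1+r₁) ≈ 36.80 → 37 more payments.

40 months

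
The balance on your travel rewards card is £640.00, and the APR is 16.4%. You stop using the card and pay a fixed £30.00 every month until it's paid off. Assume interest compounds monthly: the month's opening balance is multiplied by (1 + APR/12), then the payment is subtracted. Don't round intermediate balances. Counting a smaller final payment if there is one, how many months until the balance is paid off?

Monthly rate r = 16.4%/12 = 1.36667% = 0.0136667.
Recurrence: B ← B·(1+r) − £30.00.
Month 1: interest £8.75; balance after payment £618.75.
Month 2: interest £8.46; balance after payment £597.20.
Closed form: n = −ln(1 − rB₀/P)/ln(1+r) = −ln(0.70844)/ln(1.01367) ≈ 25.393, so the balance reaches zero during payment 26.

26 months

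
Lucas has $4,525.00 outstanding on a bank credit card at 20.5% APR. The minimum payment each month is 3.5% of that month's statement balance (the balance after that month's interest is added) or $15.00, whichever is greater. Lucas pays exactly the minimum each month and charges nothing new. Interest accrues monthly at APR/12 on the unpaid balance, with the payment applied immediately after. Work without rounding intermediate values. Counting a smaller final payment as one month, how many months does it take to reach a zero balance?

Monthly rate r = 20.5%/12 = 1.70833% = 0.0170833.
While 3.5% of the post-interest balance exceeds $15.00, each month B ← (B·(1+r))·(1 − 0.035), i.e. B shrinks by the factor (1+r)·0.965 = 0.98149.
This holds for months 1–128. Entering month 129 the balance is $413.76; 3.5% of the post-interest balance is now below $15.00, so the flat $15.00 minimum applies from here.
From month 129 a fixed $15.00 at rate r clears $413.76 in 38 more payments. Total: 128 + 38 = 166 months.

166 months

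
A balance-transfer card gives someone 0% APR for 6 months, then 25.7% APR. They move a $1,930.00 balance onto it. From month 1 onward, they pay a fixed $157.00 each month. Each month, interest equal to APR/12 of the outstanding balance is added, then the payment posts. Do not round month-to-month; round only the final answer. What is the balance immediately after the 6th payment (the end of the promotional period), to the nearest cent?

$988.00

Promo months 1–6 at r₀ = 0%/12 = 0; months 7+ at r₁ = 25.7%/12 = 0.0214167.
After month 6 (no interest yet): B = $1,930.00 − 6·$157.00 = $988.00.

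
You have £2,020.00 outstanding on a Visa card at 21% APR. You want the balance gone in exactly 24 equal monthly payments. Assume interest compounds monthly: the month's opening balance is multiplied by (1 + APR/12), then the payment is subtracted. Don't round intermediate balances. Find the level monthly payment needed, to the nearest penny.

Monthly rate r = 21%/12 = 1.75% = 0.0175.
Level-payment amortization: P = B₀·r / (1 − (1+r)^(−n)) = 2020.00·0.0175 / (1 − 1.0175^(−24)).
Denominator 1 − (1+r)^(−24) = 0.340561999.
P = 35.35 / 0.340561999 ≈ 103.80.

£103.80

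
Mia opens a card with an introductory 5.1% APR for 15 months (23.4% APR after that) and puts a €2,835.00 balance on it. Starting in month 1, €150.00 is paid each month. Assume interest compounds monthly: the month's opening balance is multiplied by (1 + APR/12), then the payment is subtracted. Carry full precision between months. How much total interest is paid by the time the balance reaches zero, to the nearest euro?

€159

Promo months 1–15 at r₀ = 5.1%/12 = 0.00425; months 16+ at r₁ = 23.4%/12 = 0.0195.
After month 15: iterate B ← B·(1+r₀) − €150.00 for 15 months → €703.02.
Then at r₁ with €150.00/mo: n₂ = −ln(1 − r₁·B/P)/ln(1+r₁) ≈ 4.96 → 5 more payments.
Total paid = 19·€150.00 + €144.47 = €2,994.47; interest = €2,994.47 − €2,835.00 = €159.47.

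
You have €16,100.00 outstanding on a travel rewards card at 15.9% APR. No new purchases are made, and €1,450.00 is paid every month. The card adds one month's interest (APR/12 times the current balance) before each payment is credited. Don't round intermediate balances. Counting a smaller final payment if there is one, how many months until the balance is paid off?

Monthly rate r = 15.9%/12 = 1.325% = 0.01325.
Recurrence: B ← B·(1+r) − €1,450.00.
Month 1: interest €213.32; balance after payment €14,863.33.
Month 2: interest €196.94; balance after payment €13,610.26.
Closed form: n = −ln(1 − rB₀/P)/ln(1+r) = −ln(0.85288)/ln(1.01325) ≈ 12.090, so the balance reaches zero during payment 13.

13 payments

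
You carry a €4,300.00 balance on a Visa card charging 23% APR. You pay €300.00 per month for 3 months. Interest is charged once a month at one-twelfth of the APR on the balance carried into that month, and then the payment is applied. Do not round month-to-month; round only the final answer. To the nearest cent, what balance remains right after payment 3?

€3,634.66

Monthly rate r = 23%/12 = 1.91667% = 0.0191667.
Each month: B ← B·(1+r) − €300.00.
Month 1: interest €82.42; balance after payment €4,082.42.
Month 2: interest €78.25; balance after payment €3,860.66.
Month 3: interest €74.00; balance after payment €3,634.66.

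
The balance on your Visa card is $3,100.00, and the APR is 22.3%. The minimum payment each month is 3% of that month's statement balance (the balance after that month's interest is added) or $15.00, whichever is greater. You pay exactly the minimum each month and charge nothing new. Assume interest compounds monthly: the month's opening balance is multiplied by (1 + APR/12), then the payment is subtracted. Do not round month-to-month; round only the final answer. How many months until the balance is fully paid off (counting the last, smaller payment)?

204 months

Monthly rate r = 22.3%/12 = 1.85833% = 0.0185833.
While 3% of the post-interest balance exceeds $15.00, each month B ← (B·(1+r))·(1 − 0.03), i.e. B shrinks by the factor (1+r)·0.97 = 0.98803.
This holds for months 1–153. Entering month 154 the balance is $490.81; 3% of the post-interest balance is now below $15.00, so the flat $15.00 minimum applies from here.
From month 154 a fixed $15.00 at rate r clears $490.81 in 51 more payments. Total: 153 + 51 = 204 months.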